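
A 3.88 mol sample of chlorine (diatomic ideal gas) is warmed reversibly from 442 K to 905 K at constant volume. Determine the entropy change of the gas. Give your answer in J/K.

At constant volume, ΔS = nC_V ln(T₂/T₁) with C_V = 5R/2 = 20.79 J mol⁻¹ K⁻¹.
ΔS = 3.88 × 20.79 × ln(905/442) = 57.8 J/K.

ΔS = 57.8 J/K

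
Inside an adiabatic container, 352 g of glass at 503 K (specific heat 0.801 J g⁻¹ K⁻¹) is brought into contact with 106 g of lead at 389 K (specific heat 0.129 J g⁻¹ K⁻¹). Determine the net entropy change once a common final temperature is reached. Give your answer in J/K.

ΔS_total = 0.399 J/K

Energy balance: T_f = (m₁c₁T₁ + m₂c₂T₂)/(m₁c₁ + m₂c₂) = 497.73 K.
ΔS₁ = m₁c₁ ln(T_f/T₁) = 281.952 × ln(497.73/503) = -2.971 J/K.
ΔS₂ = m₂c₂ ln(T_f/T₂) = 13.674 × ln(497.73/389) = 3.37 J/K.
ΔS_total = -2.971 + 3.37 = 0.399 J/K.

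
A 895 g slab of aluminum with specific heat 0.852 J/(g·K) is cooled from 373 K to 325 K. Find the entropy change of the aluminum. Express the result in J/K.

ΔS = -105 J/K

ΔS = ∫dQ_rev/T = m c ln(T₂/T₁) = 895 × 0.852 × ln(325/373) = -105 J/K.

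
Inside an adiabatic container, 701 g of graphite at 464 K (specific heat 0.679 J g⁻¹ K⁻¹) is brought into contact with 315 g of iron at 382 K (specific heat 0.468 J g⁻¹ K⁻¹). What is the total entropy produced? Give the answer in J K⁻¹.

Energy balance: T_f = (m₁c₁T₁ + m₂c₂T₂)/(m₁c₁ + m₂c₂) = 444.61 K.
ΔS₁ = m₁c₁ ln(T_f/T₁) = 475.979 × ln(444.61/464) = -20.319 J/K.
ΔS₂ = m₂c₂ ln(T_f/T₂) = 147.42 × ln(444.61/382) = 22.375 J/K.
ΔS_total = -20.319 + 22.375 = 2.06 J/K.

ΔS_total = 2.06 J/K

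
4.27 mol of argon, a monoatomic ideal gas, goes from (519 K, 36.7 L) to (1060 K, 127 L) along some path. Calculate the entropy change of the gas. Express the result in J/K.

ΔS = 82.1 J/K

Entropy is a state function: ΔS = nC_V ln(T₂/T₁) + nR ln(V₂/V₁), with C_V = 3R/2 = 12.47 J mol⁻¹ K⁻¹ for a monoatomic ideal gas.
ΔS = 4.27 × [12.47 × ln(1060/519) + 8.314 × ln(127/36.7)] = 82.1 J/K.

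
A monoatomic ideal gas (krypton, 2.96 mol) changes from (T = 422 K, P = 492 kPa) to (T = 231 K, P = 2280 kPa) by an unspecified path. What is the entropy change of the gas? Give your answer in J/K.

ΔS = nC_p ln(T₂/T₁) − nR ln(P₂/P₁), with C_p = 5R/2 = 20.79 J mol⁻¹ K⁻¹ for a monoatomic ideal gas.
ΔS = 2.96 × [20.79 × ln(231/422) − 8.314 × ln(2280/492)] = -74.8 J/K.

ΔS = -74.8 J/K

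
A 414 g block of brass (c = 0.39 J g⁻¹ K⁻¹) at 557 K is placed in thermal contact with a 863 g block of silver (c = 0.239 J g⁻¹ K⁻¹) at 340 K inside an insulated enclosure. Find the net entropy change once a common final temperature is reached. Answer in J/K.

ΔS_total = 11.1 J/K

Energy balance: T_f = (m₁c₁T₁ + m₂c₂T₂)/(m₁c₁ + m₂c₂) = 435.28 K.
ΔS₁ = m₁c₁ ln(T_f/T₁) = 161.46 × ln(435.28/557) = -39.81 J/K.
ΔS₂ = m₂c₂ ln(T_f/T₂) = 206.257 × ln(435.28/340) = 50.96 J/K.
ΔS_total = -39.81 + 50.96 = 11.1 J/K.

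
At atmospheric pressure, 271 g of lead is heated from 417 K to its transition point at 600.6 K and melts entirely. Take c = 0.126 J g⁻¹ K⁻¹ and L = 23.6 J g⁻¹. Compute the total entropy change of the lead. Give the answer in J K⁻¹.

Warming step: ΔS₁ = m c ln(T_tr/T_i) = 271 × 0.126 × ln(600.6/417) = 12.46 J/K.
Phase change: ΔS₂ = +mL/T_tr = 271 × 23.6 / 600.6 = 10.65 J/K.
ΔS_total = (12.46) + (10.65) = 23.1 J/K.

ΔS = 23.1 J/K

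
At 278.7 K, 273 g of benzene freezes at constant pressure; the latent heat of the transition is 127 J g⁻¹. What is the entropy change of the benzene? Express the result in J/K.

Heat released by the substance: Q = −mL = −273 × 127 = −34671 J.
At constant T, ΔS = Q_rev/T = −34671 / 278.7 = -124 J/K.

ΔS = -124 J/K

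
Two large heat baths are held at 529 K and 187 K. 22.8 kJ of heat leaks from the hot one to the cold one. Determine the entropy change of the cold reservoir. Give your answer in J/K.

The cold reservoir gains heat Q, so ΔS_cold = +Q/T_C = 22800/187 = 122 J/K.

ΔS_cold = 122 J/K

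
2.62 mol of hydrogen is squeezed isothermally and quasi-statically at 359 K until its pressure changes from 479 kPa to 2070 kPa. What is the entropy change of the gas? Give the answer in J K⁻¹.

ΔS_gas = -31.9 J/K

For an isothermal ideal gas ΔS_gas = nR ln(P₁/P₂) = 2.62 × 8.314 × ln(479/2070) = -31.9 J/K.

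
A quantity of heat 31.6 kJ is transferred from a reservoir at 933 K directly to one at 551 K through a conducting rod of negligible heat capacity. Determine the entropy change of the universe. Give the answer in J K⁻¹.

ΔS_hot = −Q/T_H = −31600/933 = -33.87 J/K and ΔS_cold = +Q/T_C = 31600/551 = 57.35 J/K.
ΔS_total = -33.87 + 57.35 = 23.5 J/K, positive as the second law requires.

ΔS_total = 23.5 J/K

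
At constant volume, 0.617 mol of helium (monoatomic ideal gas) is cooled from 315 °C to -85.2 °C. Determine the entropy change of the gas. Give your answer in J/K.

ΔS = -8.78 J/K

In kelvin: T₁ = 588.15 K, T₂ = 187.95 K. At constant volume, ΔS = nC_V ln(T₂/T₁) with C_V = 3R/2 = 12.47 J mol⁻¹ K⁻¹.
ΔS = 0.617 × 12.47 × ln(187.95/588.15) = -8.78 J/K.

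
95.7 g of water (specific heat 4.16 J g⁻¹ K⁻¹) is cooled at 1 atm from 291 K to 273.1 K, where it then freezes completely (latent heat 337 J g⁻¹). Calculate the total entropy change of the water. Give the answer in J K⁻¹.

Cooling step: ΔS₁ = m c ln(T_tr/T_i) = 95.7 × 4.16 × ln(273.1/291) = -25.27 J/K.
Phase change: ΔS₂ = −mL/T_tr = −95.7 × 337 / 273.1 = -118.1 J/K.
ΔS_total = (-25.27) + (-118.1) = -143 J/K.

ΔS = -143 J/K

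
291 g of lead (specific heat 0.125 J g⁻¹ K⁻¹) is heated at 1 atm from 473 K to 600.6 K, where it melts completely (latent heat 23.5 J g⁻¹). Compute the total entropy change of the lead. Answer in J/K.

ΔS = 20.1 J/K

Warming step: ΔS₁ = m c ln(T_tr/T_i) = 291 × 0.125 × ln(600.6/473) = 8.688 J/K.
Phase change: ΔS₂ = +mL/T_tr = 291 × 23.5 / 600.6 = 11.39 J/K.
ΔS_total = (8.688) + (11.39) = 20.1 J/K.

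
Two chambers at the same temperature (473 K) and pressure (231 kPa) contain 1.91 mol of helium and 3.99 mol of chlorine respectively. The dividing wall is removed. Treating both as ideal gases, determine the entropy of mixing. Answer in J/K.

Mole fractions: x_A = 1.91/5.9 = 0.324, x_B = 0.676.
ΔS_mix = −R(n_A ln x_A + n_B ln x_B) = −8.314 × (1.91 ln 0.324 + 3.99 ln 0.676) = 30.9 J/K.

ΔS_mix = 30.9 J/K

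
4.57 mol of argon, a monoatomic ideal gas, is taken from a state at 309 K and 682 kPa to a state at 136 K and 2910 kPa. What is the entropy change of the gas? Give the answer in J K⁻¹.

ΔS = nC_p ln(T₂/T₁) − nR ln(P₂/P₁), with C_p = 5R/2 = 20.79 J mol⁻¹ K⁻¹ for a monoatomic ideal gas.
ΔS = 4.57 × [20.79 × ln(136/309) − 8.314 × ln(2910/682)] = -133 J/K.

ΔS = -133 J/K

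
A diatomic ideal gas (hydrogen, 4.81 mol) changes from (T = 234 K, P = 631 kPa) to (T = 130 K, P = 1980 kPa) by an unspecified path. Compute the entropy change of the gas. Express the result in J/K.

ΔS = -128 J/K

ΔS = nC_p ln(T₂/T₁) − nR ln(P₂/P₁), with C_p = 7R/2 = 29.1 J mol⁻¹ K⁻¹ for a diatomic ideal gas.
ΔS = 4.81 × [29.1 × ln(130/234) − 8.314 × ln(1980/631)] = -128 J/K.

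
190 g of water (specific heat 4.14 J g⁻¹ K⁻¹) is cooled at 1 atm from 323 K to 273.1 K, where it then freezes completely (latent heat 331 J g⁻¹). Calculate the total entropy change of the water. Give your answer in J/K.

Cooling step: ΔS₁ = m c ln(T_tr/T_i) = 190 × 4.14 × ln(273.1/323) = -132 J/K.
Phase change: ΔS₂ = −mL/T_tr = −190 × 331 / 273.1 = -230.3 J/K.
ΔS_total = (-132) + (-230.3) = -362 J/K.

ΔS = -362 J/K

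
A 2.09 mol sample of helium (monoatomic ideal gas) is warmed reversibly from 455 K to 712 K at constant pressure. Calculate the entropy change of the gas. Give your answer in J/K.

ΔS = 19.5 J/K

At constant pressure, ΔS = nC_p ln(T₂/T₁) with C_p = 5R/2 = 20.79 J mol⁻¹ K⁻¹.
ΔS = 2.09 × 20.79 × ln(712/455) = 19.5 J/K.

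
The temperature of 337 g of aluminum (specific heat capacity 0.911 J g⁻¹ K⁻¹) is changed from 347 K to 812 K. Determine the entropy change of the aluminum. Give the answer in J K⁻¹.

ΔS = 261 J/K

ΔS = ∫dQ_rev/T = m c ln(T₂/T₁) = 337 × 0.911 × ln(812/347) = 261 J/K.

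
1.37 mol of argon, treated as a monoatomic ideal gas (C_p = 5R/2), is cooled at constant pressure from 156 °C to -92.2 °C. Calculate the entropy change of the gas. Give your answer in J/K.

In kelvin: T₁ = 429.15 K, T₂ = 180.95 K. At constant pressure, ΔS = nC_p ln(T₂/T₁) with C_p = 5R/2 = 20.79 J mol⁻¹ K⁻¹.
ΔS = 1.37 × 20.79 × ln(180.95/429.15) = -24.6 J/K.

ΔS = -24.6 J/K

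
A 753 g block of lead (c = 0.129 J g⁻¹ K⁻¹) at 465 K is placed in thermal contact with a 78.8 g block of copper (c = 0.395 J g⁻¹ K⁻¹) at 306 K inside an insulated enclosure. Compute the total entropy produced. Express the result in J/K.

Energy balance: T_f = (m₁c₁T₁ + m₂c₂T₂)/(m₁c₁ + m₂c₂) = 426.41 K.
ΔS₁ = m₁c₁ ln(T_f/T₁) = 97.137 × ln(426.41/465) = -8.4144 J/K.
ΔS₂ = m₂c₂ ln(T_f/T₂) = 31.126 × ln(426.41/306) = 10.328 J/K.
ΔS_total = -8.4144 + 10.328 = 1.91 J/K.

ΔS_total = 1.91 J/K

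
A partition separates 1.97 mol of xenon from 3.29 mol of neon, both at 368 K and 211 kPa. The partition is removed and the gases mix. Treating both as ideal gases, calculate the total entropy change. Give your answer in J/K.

Mole fractions: x_A = 1.97/5.26 = 0.375, x_B = 0.625.
ΔS_mix = −R(n_A ln x_A + n_B ln x_B) = −8.314 × (1.97 ln 0.375 + 3.29 ln 0.625) = 28.9 J/K.

ΔS_mix = 28.9 J/K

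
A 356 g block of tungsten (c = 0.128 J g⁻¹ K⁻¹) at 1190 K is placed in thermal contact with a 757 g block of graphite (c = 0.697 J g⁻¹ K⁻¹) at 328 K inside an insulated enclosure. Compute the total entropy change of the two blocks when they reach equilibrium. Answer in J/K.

Energy balance: T_f = (m₁c₁T₁ + m₂c₂T₂)/(m₁c₁ + m₂c₂) = 396.53 K.
ΔS₁ = m₁c₁ ln(T_f/T₁) = 45.568 × ln(396.53/1190) = -50.08 J/K.
ΔS₂ = m₂c₂ ln(T_f/T₂) = 527.629 × ln(396.53/328) = 100.1 J/K.
ΔS_total = -50.08 + 100.1 = 50 J/K.

ΔS_total = 50 J/K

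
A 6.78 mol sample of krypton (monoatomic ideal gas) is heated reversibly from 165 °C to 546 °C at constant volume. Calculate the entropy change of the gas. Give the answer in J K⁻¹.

ΔS = 52.9 J/K

In kelvin: T₁ = 438.15 K, T₂ = 819.15 K. At constant volume, ΔS = nC_V ln(T₂/T₁) with C_V = 3R/2 = 12.47 J mol⁻¹ K⁻¹.
ΔS = 6.78 × 12.47 × ln(819.15/438.15) = 52.9 J/K.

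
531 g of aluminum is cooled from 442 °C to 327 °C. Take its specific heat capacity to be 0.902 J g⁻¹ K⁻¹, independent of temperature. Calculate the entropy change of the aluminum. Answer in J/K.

In kelvin: T₁ = 715.15 K, T₂ = 600.15 K. ΔS = ∫dQ_rev/T = m c ln(T₂/T₁) = 531 × 0.902 × ln(600.15/715.15) = -84 J/K.

ΔS = -84 J/K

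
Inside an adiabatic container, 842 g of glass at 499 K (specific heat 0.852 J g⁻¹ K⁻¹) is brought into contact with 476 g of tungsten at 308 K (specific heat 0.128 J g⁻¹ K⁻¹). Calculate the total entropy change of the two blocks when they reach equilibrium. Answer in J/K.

ΔS_total = 5.72 J/K

Energy balance: T_f = (m₁c₁T₁ + m₂c₂T₂)/(m₁c₁ + m₂c₂) = 484.05 K.
ΔS₁ = m₁c₁ ln(T_f/T₁) = 717.384 × ln(484.05/499) = -21.82 J/K.
ΔS₂ = m₂c₂ ln(T_f/T₂) = 60.928 × ln(484.05/308) = 27.54 J/K.
ΔS_total = -21.82 + 27.54 = 5.72 J/K.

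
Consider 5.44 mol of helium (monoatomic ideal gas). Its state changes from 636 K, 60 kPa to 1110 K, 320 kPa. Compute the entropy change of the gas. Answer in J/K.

ΔS = nC_p ln(T₂/T₁) − nR ln(P₂/P₁), with C_p = 5R/2 = 20.79 J mol⁻¹ K⁻¹ for a monoatomic ideal gas.
ΔS = 5.44 × [20.79 × ln(1110/636) − 8.314 × ln(320/60)] = -12.7 J/K.

ΔS = -12.7 J/K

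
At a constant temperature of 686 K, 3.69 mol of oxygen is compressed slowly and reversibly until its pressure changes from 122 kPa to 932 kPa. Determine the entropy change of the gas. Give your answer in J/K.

For an isothermal ideal gas ΔS_gas = nR ln(P₁/P₂) = 3.69 × 8.314 × ln(122/932) = -62.4 J/K.

ΔS_gas = -62.4 J/K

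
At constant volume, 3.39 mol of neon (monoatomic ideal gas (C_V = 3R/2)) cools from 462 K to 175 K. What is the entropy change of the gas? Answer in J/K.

At constant volume, ΔS = nC_V ln(T₂/T₁) with C_V = 3R/2 = 12.47 J mol⁻¹ K⁻¹.
ΔS = 3.39 × 12.47 × ln(175/462) = -41 J/K.

ΔS = -41 J/K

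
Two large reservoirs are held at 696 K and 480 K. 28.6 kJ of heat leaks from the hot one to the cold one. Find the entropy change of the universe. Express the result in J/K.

ΔS_hot = −Q/T_H = −28600/696 = -41.09 J/K and ΔS_cold = +Q/T_C = 28600/480 = 59.58 J/K.
ΔS_total = -41.09 + 59.58 = 18.5 J/K, positive as the second law requires.

ΔS_total = 18.5 J/K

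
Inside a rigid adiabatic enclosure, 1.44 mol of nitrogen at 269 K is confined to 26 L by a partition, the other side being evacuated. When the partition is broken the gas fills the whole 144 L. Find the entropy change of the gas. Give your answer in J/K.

No heat is exchanged and no work is done, so the ideal-gas temperature stays constant.
Entropy is a state function; using a reversible isothermal path, ΔS_gas = nR ln(V₂/V₁) = 1.44 × 8.314 × ln(144/26) = 20.5 J/K.

ΔS_gas = 20.5 J/K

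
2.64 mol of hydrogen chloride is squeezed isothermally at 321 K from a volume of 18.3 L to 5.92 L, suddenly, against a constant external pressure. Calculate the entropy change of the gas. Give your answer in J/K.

Entropy is a state function, so ΔS_gas depends only on the end states.
For an isothermal ideal gas ΔS_gas = nR ln(V₂/V₁) = 2.64 × 8.314 × ln(5.92/18.3) = -24.8 J/K.

ΔS_gas = -24.8 J/K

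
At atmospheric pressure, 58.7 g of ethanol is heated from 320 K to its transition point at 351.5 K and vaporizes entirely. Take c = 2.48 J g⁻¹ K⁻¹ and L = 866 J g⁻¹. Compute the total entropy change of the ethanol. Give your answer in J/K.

Warming step: ΔS₁ = m c ln(T_tr/T_i) = 58.7 × 2.48 × ln(351.5/320) = 13.67 J/K.
Phase change: ΔS₂ = +mL/T_tr = 58.7 × 866 / 351.5 = 144.6 J/K.
ΔS_total = (13.67) + (144.6) = 158 J/K.

ΔS = 158 J/K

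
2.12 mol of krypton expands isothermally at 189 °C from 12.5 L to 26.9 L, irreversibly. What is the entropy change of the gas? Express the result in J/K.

Entropy is a state function, so ΔS_gas depends only on the end states.
For an isothermal ideal gas ΔS_gas = nR ln(V₂/V₁) = 2.12 × 8.314 × ln(26.9/12.5) = 13.5 J/K.

ΔS_gas = 13.5 J/K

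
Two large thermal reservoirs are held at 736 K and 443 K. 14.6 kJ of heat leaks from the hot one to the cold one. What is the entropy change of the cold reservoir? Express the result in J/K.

The cold reservoir gains heat Q, so ΔS_cold = +Q/T_C = 14600/443 = 33 J/K.

ΔS_cold = 33 J/K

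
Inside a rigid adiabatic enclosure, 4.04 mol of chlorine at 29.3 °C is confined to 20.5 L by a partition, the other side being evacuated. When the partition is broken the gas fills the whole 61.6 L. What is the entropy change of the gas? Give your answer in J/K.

ΔS_gas = 37 J/K

No heat is exchanged and no work is done, so the ideal-gas temperature stays constant.
Entropy is a state function; using a reversible isothermal path, ΔS_gas = nR ln(V₂/V₁) = 4.04 × 8.314 × ln(61.6/20.5) = 37 J/K.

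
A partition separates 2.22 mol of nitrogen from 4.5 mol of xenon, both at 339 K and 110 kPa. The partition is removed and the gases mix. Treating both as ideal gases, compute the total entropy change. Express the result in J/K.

ΔS_mix = 35.4 J/K

Mole fractions: x_A = 2.22/6.72 = 0.33, x_B = 0.67.
ΔS_mix = −R(n_A ln x_A + n_B ln x_B) = −8.314 × (2.22 ln 0.33 + 4.5 ln 0.67) = 35.4 J/K.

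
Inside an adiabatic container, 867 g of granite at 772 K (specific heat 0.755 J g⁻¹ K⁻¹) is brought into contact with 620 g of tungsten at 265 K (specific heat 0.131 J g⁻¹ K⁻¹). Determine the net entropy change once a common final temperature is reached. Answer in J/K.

Energy balance: T_f = (m₁c₁T₁ + m₂c₂T₂)/(m₁c₁ + m₂c₂) = 716.04 K.
ΔS₁ = m₁c₁ ln(T_f/T₁) = 654.585 × ln(716.04/772) = -49.26 J/K.
ΔS₂ = m₂c₂ ln(T_f/T₂) = 81.22 × ln(716.04/265) = 80.73 J/K.
ΔS_total = -49.26 + 80.73 = 31.5 J/K.

ΔS_total = 31.5 J/K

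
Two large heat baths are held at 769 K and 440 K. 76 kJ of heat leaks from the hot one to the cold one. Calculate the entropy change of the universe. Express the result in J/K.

ΔS_total = 73.9 J/K

ΔS_hot = −Q/T_H = −76000/769 = -98.83 J/K and ΔS_cold = +Q/T_C = 76000/440 = 172.7 J/K.
ΔS_total = -98.83 + 172.7 = 73.9 J/K, positive as the second law requires.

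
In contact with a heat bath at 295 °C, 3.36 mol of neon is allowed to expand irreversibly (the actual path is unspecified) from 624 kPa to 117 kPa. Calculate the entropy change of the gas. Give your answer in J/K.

ΔS_gas = 46.8 J/K

Entropy is a state function, so ΔS_gas depends only on the end states.
For an isothermal ideal gas ΔS_gas = nR ln(P₁/P₂) = 3.36 × 8.314 × ln(624/117) = 46.8 J/K.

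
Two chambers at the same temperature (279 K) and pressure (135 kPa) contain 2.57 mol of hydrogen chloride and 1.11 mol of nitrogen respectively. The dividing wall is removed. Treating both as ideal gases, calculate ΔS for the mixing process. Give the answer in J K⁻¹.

ΔS_mix = 18.7 J/K

Mole fractions: x_A = 2.57/3.68 = 0.698, x_B = 0.302.
ΔS_mix = −R(n_A ln x_A + n_B ln x_B) = −8.314 × (2.57 ln 0.698 + 1.11 ln 0.302) = 18.7 J/K.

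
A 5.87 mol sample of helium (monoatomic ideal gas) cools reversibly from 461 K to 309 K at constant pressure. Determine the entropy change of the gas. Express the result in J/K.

At constant pressure, ΔS = nC_p ln(T₂/T₁) with C_p = 5R/2 = 20.79 J mol⁻¹ K⁻¹.
ΔS = 5.87 × 20.79 × ln(309/461) = -48.8 J/K.

ΔS = -48.8 J/K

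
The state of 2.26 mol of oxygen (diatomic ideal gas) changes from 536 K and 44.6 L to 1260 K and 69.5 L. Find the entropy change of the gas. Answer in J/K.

ΔS = 48.5 J/K

Entropy is a state function: ΔS = nC_V ln(T₂/T₁) + nR ln(V₂/V₁), with C_V = 5R/2 = 20.79 J mol⁻¹ K⁻¹ for a diatomic ideal gas.
ΔS = 2.26 × [20.79 × ln(1260/536) + 8.314 × ln(69.5/44.6)] = 48.5 J/K.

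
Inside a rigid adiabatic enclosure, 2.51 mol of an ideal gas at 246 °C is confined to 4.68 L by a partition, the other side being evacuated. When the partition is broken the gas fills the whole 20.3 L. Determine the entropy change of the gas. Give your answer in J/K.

ΔS_gas = 30.6 J/K

For an ideal gas in free expansion Q = 0 and W = 0, so T is unchanged.
Entropy is a state function; using a reversible isothermal path, ΔS_gas = nR ln(V₂/V₁) = 2.51 × 8.314 × ln(20.3/4.68) = 30.6 J/K.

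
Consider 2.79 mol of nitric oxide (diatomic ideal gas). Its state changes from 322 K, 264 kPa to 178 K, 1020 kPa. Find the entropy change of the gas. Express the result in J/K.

ΔS = nC_p ln(T₂/T₁) − nR ln(P₂/P₁), with C_p = 7R/2 = 29.1 J mol⁻¹ K⁻¹ for a diatomic ideal gas.
ΔS = 2.79 × [29.1 × ln(178/322) − 8.314 × ln(1020/264)] = -79.5 J/K.

ΔS = -79.5 J/K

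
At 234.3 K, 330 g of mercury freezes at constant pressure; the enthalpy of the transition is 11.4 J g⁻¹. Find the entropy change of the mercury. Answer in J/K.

ΔS = -16.1 J/K

Heat released by the substance: Q = −mL = −330 × 11.4 = −3762 J.
At constant T, ΔS = Q_rev/T = −3762 / 234.3 = -16.1 J/K.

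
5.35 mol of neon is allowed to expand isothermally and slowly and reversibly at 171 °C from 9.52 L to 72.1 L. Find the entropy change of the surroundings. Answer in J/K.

For an isothermal ideal gas ΔS_gas = nR ln(V₂/V₁) = 5.35 × 8.314 × ln(72.1/9.52) = 90.1 J/K.
The process is reversible, so ΔS_surr = −ΔS_gas = -90.1 J/K and ΔS_universe = 0.

ΔS_surr = -90.1 J/K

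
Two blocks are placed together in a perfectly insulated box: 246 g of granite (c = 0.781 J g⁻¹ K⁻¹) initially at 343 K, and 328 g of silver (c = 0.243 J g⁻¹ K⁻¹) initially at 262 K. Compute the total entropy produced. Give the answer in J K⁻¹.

Energy balance: T_f = (m₁c₁T₁ + m₂c₂T₂)/(m₁c₁ + m₂c₂) = 319.25 K.
ΔS₁ = m₁c₁ ln(T_f/T₁) = 192.126 × ln(319.25/343) = -13.786 J/K.
ΔS₂ = m₂c₂ ln(T_f/T₂) = 79.704 × ln(319.25/262) = 15.752 J/K.
ΔS_total = -13.786 + 15.752 = 1.97 J/K.

ΔS_total = 1.97 J/K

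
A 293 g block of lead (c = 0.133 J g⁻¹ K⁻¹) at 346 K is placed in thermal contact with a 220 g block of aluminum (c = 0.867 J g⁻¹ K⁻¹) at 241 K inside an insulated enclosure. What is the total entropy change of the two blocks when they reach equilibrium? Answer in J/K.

ΔS_total = 2.29 J/K

Energy balance: T_f = (m₁c₁T₁ + m₂c₂T₂)/(m₁c₁ + m₂c₂) = 258.81 K.
ΔS₁ = m₁c₁ ln(T_f/T₁) = 38.969 × ln(258.81/346) = -11.31 J/K.
ΔS₂ = m₂c₂ ln(T_f/T₂) = 190.74 × ln(258.81/241) = 13.6 J/K.
ΔS_total = -11.31 + 13.6 = 2.29 J/K.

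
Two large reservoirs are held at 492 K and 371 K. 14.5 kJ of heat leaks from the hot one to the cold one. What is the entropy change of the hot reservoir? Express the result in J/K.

The hot reservoir loses heat Q, so ΔS_hot = −Q/T_H = −14500/492 = -29.5 J/K.

ΔS_hot = -29.5 J/K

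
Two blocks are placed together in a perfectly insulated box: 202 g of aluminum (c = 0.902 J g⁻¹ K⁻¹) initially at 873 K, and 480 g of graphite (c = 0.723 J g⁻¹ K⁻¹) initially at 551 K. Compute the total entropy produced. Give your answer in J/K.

ΔS_total = 13.2 J/K

Energy balance: T_f = (m₁c₁T₁ + m₂c₂T₂)/(m₁c₁ + m₂c₂) = 661.86 K.
ΔS₁ = m₁c₁ ln(T_f/T₁) = 182.204 × ln(661.86/873) = -50.45 J/K.
ΔS₂ = m₂c₂ ln(T_f/T₂) = 347.04 × ln(661.86/551) = 63.62 J/K.
ΔS_total = -50.45 + 63.62 = 13.2 J/K.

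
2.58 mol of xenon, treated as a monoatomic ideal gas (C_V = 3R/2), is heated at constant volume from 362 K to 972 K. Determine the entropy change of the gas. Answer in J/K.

ΔS = 31.8 J/K

At constant volume, ΔS = nC_V ln(T₂/T₁) with C_V = 3R/2 = 12.47 J mol⁻¹ K⁻¹.
ΔS = 2.58 × 12.47 × ln(972/362) = 31.8 J/K.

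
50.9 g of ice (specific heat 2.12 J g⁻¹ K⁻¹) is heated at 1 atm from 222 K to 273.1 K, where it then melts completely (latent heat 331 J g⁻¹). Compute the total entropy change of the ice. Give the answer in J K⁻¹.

Warming step: ΔS₁ = m c ln(T_tr/T_i) = 50.9 × 2.12 × ln(273.1/222) = 22.35 J/K.
Phase change: ΔS₂ = +mL/T_tr = 50.9 × 331 / 273.1 = 61.69 J/K.
ΔS_total = (22.35) + (61.69) = 84 J/K.

ΔS = 84 J/K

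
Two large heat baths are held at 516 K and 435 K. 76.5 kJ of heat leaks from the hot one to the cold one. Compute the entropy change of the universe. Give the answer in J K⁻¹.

ΔS_total = 27.6 J/K

ΔS_hot = −Q/T_H = −76500/516 = -148.3 J/K and ΔS_cold = +Q/T_C = 76500/435 = 175.9 J/K.
ΔS_total = -148.3 + 175.9 = 27.6 J/K, positive as the second law requires.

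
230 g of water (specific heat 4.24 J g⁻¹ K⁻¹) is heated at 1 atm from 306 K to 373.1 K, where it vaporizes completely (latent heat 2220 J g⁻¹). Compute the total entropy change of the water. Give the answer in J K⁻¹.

Warming step: ΔS₁ = m c ln(T_tr/T_i) = 230 × 4.24 × ln(373.1/306) = 193.3 J/K.
Phase change: ΔS₂ = +mL/T_tr = 230 × 2220 / 373.1 = 1369 J/K.
ΔS_total = (193.3) + (1369) = 1560 J/K.

ΔS = 1560 J/K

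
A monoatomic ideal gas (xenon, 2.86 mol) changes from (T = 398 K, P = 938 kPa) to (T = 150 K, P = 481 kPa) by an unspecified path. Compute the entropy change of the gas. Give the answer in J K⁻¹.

ΔS = -42.1 J/K

ΔS = nC_p ln(T₂/T₁) − nR ln(P₂/P₁), with C_p = 5R/2 = 20.79 J mol⁻¹ K⁻¹ for a monoatomic ideal gas.
ΔS = 2.86 × [20.79 × ln(150/398) − 8.314 × ln(481/938)] = -42.1 J/K.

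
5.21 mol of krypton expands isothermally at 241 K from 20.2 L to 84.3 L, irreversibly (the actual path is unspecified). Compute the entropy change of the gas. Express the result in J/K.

Entropy is a state function, so ΔS_gas depends only on the end states.
For an isothermal ideal gas ΔS_gas = nR ln(V₂/V₁) = 5.21 × 8.314 × ln(84.3/20.2) = 61.9 J/K.

ΔS_gas = 61.9 J/K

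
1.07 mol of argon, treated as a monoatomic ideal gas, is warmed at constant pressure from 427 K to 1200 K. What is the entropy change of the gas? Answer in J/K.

At constant pressure, ΔS = nC_p ln(T₂/T₁) with C_p = 5R/2 = 20.79 J mol⁻¹ K⁻¹.
ΔS = 1.07 × 20.79 × ln(1200/427) = 23 J/K.

ΔS = 23 J/K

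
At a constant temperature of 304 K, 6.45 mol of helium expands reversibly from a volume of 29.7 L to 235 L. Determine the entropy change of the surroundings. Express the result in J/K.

For an isothermal ideal gas ΔS_gas = nR ln(V₂/V₁) = 6.45 × 8.314 × ln(235/29.7) = 111 J/K.
The process is reversible, so ΔS_surr = −ΔS_gas = -111 J/K and ΔS_universe = 0.

ΔS_surr = -111 J/K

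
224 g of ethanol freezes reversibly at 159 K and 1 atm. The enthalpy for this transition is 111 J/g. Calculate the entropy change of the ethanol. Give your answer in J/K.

Heat released by the substance: Q = −mL = −224 × 111 = −24864 J.
At constant T, ΔS = Q_rev/T = −24864 / 159 = -156 J/K.

ΔS = -156 J/K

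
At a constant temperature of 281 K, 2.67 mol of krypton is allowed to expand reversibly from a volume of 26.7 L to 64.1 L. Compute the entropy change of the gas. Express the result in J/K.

ΔS_gas = 19.4 J/K

For an isothermal ideal gas ΔS_gas = nR ln(V₂/V₁) = 2.67 × 8.314 × ln(64.1/26.7) = 19.4 J/K.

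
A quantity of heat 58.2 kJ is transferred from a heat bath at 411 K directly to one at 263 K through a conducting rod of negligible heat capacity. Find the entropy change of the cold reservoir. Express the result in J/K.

ΔS_cold = 221 J/K

The cold reservoir gains heat Q, so ΔS_cold = +Q/T_C = 58200/263 = 221 J/K.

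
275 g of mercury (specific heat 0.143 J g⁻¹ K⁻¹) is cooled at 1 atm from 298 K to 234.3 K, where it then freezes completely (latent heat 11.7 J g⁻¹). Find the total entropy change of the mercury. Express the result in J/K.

ΔS = -23.2 J/K

Cooling step: ΔS₁ = m c ln(T_tr/T_i) = 275 × 0.143 × ln(234.3/298) = -9.457 J/K.
Phase change: ΔS₂ = −mL/T_tr = −275 × 11.7 / 234.3 = -13.73 J/K.
ΔS_total = (-9.457) + (-13.73) = -23.2 J/K.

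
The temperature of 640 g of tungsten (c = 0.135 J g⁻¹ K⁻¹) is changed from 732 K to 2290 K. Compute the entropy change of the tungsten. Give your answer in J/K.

ΔS = 98.5 J/K

ΔS = ∫dQ_rev/T = m c ln(T₂/T₁) = 640 × 0.135 × ln(2290/732) = 98.5 J/K.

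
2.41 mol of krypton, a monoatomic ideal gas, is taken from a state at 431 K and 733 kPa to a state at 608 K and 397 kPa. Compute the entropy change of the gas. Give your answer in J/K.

ΔS = 29.5 J/K

ΔS = nC_p ln(T₂/T₁) − nR ln(P₂/P₁), with C_p = 5R/2 = 20.79 J mol⁻¹ K⁻¹ for a monoatomic ideal gas.
ΔS = 2.41 × [20.79 × ln(608/431) − 8.314 × ln(397/733)] = 29.5 J/K.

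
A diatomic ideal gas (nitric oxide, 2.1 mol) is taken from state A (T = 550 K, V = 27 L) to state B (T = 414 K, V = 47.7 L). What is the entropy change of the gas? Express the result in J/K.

Entropy is a state function: ΔS = nC_V ln(T₂/T₁) + nR ln(V₂/V₁), with C_V = 5R/2 = 20.79 J mol⁻¹ K⁻¹ for a diatomic ideal gas.
ΔS = 2.1 × [20.79 × ln(414/550) + 8.314 × ln(47.7/27)] = -2.46 J/K.

ΔS = -2.46 J/K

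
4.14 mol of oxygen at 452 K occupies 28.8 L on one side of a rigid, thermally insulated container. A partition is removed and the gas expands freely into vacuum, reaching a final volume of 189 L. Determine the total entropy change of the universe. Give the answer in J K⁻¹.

No heat is exchanged and no work is done, so the ideal-gas temperature stays constant.
Entropy is a state function; using a reversible isothermal path, ΔS_gas = nR ln(V₂/V₁) = 4.14 × 8.314 × ln(189/28.8) = 64.8 J/K.
The insulated surroundings exchange no heat, so ΔS_surr = 0 and ΔS_universe = ΔS_gas.

ΔS_universe = 64.8 J/K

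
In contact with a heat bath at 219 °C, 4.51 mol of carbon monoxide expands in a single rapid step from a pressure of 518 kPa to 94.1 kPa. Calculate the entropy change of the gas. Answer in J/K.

Entropy is a state function, so ΔS_gas depends only on the end states.
For an isothermal ideal gas ΔS_gas = nR ln(P₁/P₂) = 4.51 × 8.314 × ln(518/94.1) = 64 J/K.

ΔS_gas = 64 J/K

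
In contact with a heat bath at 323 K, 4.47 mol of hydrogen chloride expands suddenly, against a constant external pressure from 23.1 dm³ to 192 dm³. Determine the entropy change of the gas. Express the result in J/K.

Entropy is a state function, so ΔS_gas depends only on the end states.
For an isothermal ideal gas ΔS_gas = nR ln(V₂/V₁) = 4.47 × 8.314 × ln(192/23.1) = 78.7 J/K.

ΔS_gas = 78.7 J/K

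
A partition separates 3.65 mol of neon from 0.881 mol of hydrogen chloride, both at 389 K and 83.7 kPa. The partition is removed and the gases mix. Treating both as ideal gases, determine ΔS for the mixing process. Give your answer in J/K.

Mole fractions: x_A = 3.65/4.53 = 0.806, x_B = 0.194.
ΔS_mix = −R(n_A ln x_A + n_B ln x_B) = −8.314 × (3.65 ln 0.806 + 0.881 ln 0.194) = 18.6 J/K.

ΔS_mix = 18.6 J/K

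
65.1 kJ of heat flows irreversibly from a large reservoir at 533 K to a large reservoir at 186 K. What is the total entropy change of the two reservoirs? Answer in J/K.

ΔS_total = 228 J/K

ΔS_hot = −Q/T_H = −65100/533 = -122.1 J/K and ΔS_cold = +Q/T_C = 65100/186 = 350 J/K.
ΔS_total = -122.1 + 350 = 228 J/K, positive as the second law requires.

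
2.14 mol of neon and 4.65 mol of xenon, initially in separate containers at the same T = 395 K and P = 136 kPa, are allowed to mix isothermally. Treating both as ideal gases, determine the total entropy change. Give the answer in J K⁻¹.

Mole fractions: x_A = 2.14/6.79 = 0.315, x_B = 0.685.
ΔS_mix = −R(n_A ln x_A + n_B ln x_B) = −8.314 × (2.14 ln 0.315 + 4.65 ln 0.685) = 35.2 J/K.

ΔS_mix = 35.2 J/K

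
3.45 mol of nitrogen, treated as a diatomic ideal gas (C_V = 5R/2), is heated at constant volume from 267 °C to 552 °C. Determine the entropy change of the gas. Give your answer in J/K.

ΔS = 30.4 J/K

In kelvin: T₁ = 540.15 K, T₂ = 825.15 K. At constant volume, ΔS = nC_V ln(T₂/T₁) with C_V = 5R/2 = 20.79 J mol⁻¹ K⁻¹.
ΔS = 3.45 × 20.79 × ln(825.15/540.15) = 30.4 J/K.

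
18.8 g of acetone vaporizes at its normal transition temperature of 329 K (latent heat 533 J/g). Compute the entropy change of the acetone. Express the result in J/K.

ΔS = 30.5 J/K

Heat absorbed by the substance: Q = mL = 18.8 × 533 = 10020.4 J.
At constant T, ΔS = Q_rev/T = 10020.4 / 329 = 30.5 J/K.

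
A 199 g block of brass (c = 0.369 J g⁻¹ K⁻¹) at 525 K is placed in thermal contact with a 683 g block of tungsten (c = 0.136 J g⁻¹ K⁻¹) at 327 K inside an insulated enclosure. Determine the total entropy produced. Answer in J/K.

ΔS_total = 4.64 J/K

Energy balance: T_f = (m₁c₁T₁ + m₂c₂T₂)/(m₁c₁ + m₂c₂) = 414.42 K.
ΔS₁ = m₁c₁ ln(T_f/T₁) = 73.431 × ln(414.42/525) = -17.37 J/K.
ΔS₂ = m₂c₂ ln(T_f/T₂) = 92.888 × ln(414.42/327) = 22.01 J/K.
ΔS_total = -17.37 + 22.01 = 4.64 J/K.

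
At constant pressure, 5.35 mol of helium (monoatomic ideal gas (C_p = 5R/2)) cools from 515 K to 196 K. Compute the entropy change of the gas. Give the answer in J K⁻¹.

At constant pressure, ΔS = nC_p ln(T₂/T₁) with C_p = 5R/2 = 20.79 J mol⁻¹ K⁻¹.
ΔS = 5.35 × 20.79 × ln(196/515) = -107 J/K.

ΔS = -107 J/K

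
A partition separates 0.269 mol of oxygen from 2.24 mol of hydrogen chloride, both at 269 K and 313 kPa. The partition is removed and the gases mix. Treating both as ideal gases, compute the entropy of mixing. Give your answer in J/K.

ΔS_mix = 7.11 J/K

Mole fractions: x_A = 0.269/2.51 = 0.107, x_B = 0.893.
ΔS_mix = −R(n_A ln x_A + n_B ln x_B) = −8.314 × (0.269 ln 0.107 + 2.24 ln 0.893) = 7.11 J/K.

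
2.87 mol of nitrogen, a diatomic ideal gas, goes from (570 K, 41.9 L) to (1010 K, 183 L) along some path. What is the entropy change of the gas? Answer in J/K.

Entropy is a state function: ΔS = nC_V ln(T₂/T₁) + nR ln(V₂/V₁), with C_V = 5R/2 = 20.79 J mol⁻¹ K⁻¹ for a diatomic ideal gas.
ΔS = 2.87 × [20.79 × ln(1010/570) + 8.314 × ln(183/41.9)] = 69.3 J/K.

ΔS = 69.3 J/K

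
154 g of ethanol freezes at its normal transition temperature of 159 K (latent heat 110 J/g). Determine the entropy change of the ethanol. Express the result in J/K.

Heat released by the substance: Q = −mL = −154 × 110 = −16940 J.
At constant T, ΔS = Q_rev/T = −16940 / 159 = -107 J/K.

ΔS = -107 J/K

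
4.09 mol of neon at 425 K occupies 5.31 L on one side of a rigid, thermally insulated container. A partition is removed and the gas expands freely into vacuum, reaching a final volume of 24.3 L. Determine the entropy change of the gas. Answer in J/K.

ΔS_gas = 51.7 J/K

No heat is exchanged and no work is done, so the ideal-gas temperature stays constant.
Entropy is a state function; using a reversible isothermal path, ΔS_gas = nR ln(V₂/V₁) = 4.09 × 8.314 × ln(24.3/5.31) = 51.7 J/K.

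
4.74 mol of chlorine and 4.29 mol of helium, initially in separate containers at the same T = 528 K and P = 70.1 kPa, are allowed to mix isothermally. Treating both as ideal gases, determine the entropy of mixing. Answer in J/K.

ΔS_mix = 51.9 J/K

Mole fractions: x_A = 4.74/9.03 = 0.525, x_B = 0.475.
ΔS_mix = −R(n_A ln x_A + n_B ln x_B) = −8.314 × (4.74 ln 0.525 + 4.29 ln 0.475) = 51.9 J/K.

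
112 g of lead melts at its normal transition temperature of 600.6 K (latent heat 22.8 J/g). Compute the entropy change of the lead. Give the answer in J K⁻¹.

ΔS = 4.25 J/K

Heat absorbed by the substance: Q = mL = 112 × 22.8 = 2553.6 J.
At constant T, ΔS = Q_rev/T = 2553.6 / 600.6 = 4.25 J/K.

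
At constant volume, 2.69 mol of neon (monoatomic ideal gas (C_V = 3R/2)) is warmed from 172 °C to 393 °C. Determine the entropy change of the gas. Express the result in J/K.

In kelvin: T₁ = 445.15 K, T₂ = 666.15 K. At constant volume, ΔS = nC_V ln(T₂/T₁) with C_V = 3R/2 = 12.47 J mol⁻¹ K⁻¹.
ΔS = 2.69 × 12.47 × ln(666.15/445.15) = 13.5 J/K.

ΔS = 13.5 J/K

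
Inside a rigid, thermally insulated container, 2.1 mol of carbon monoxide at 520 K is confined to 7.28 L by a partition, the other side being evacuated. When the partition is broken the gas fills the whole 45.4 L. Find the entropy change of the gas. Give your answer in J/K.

ΔS_gas = 32 J/K

For an ideal gas in free expansion Q = 0 and W = 0, so T is unchanged.
Entropy is a state function; using a reversible isothermal path, ΔS_gas = nR ln(V₂/V₁) = 2.1 × 8.314 × ln(45.4/7.28) = 32 J/K.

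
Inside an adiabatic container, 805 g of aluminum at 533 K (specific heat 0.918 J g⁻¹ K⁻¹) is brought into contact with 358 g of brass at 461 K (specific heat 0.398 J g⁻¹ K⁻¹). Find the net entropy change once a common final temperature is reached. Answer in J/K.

Energy balance: T_f = (m₁c₁T₁ + m₂c₂T₂)/(m₁c₁ + m₂c₂) = 521.36 K.
ΔS₁ = m₁c₁ ln(T_f/T₁) = 738.99 × ln(521.36/533) = -16.31 J/K.
ΔS₂ = m₂c₂ ln(T_f/T₂) = 142.484 × ln(521.36/461) = 17.53 J/K.
ΔS_total = -16.31 + 17.53 = 1.22 J/K.

ΔS_total = 1.22 J/K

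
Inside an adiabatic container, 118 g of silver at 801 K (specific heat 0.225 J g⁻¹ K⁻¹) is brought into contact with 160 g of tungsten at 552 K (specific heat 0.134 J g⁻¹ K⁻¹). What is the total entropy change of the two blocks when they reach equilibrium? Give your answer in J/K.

Energy balance: T_f = (m₁c₁T₁ + m₂c₂T₂)/(m₁c₁ + m₂c₂) = 689.76 K.
ΔS₁ = m₁c₁ ln(T_f/T₁) = 26.55 × ln(689.76/801) = -3.97 J/K.
ΔS₂ = m₂c₂ ln(T_f/T₂) = 21.44 × ln(689.76/552) = 4.777 J/K.
ΔS_total = -3.97 + 4.777 = 0.807 J/K.

ΔS_total = 0.807 J/K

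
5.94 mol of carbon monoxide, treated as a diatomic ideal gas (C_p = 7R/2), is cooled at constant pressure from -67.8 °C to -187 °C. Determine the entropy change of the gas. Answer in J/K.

In kelvin: T₁ = 205.35 K, T₂ = 86.15 K. At constant pressure, ΔS = nC_p ln(T₂/T₁) with C_p = 7R/2 = 29.1 J mol⁻¹ K⁻¹.
ΔS = 5.94 × 29.1 × ln(86.15/205.35) = -150 J/K.

ΔS = -150 J/K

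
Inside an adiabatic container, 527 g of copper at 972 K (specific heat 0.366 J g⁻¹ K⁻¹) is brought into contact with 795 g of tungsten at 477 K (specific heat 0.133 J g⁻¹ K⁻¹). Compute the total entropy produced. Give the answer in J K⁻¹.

Energy balance: T_f = (m₁c₁T₁ + m₂c₂T₂)/(m₁c₁ + m₂c₂) = 796.73 K.
ΔS₁ = m₁c₁ ln(T_f/T₁) = 192.882 × ln(796.73/972) = -38.35 J/K.
ΔS₂ = m₂c₂ ln(T_f/T₂) = 105.735 × ln(796.73/477) = 54.24 J/K.
ΔS_total = -38.35 + 54.24 = 15.9 J/K.

ΔS_total = 15.9 J/K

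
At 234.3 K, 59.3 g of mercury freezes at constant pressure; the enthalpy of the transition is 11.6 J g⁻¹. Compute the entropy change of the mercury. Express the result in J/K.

ΔS = -2.94 J/K

Heat released by the substance: Q = −mL = −59.3 × 11.6 = −687.88 J.
At constant T, ΔS = Q_rev/T = −687.88 / 234.3 = -2.94 J/K.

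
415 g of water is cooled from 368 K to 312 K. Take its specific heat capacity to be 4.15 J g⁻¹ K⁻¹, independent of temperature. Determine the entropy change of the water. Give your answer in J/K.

ΔS = ∫dQ_rev/T = m c ln(T₂/T₁) = 415 × 4.15 × ln(312/368) = -284 J/K.

ΔS = -284 J/K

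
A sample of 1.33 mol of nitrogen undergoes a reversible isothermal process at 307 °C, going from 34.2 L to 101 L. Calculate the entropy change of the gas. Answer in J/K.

For an isothermal ideal gas ΔS_gas = nR ln(V₂/V₁) = 1.33 × 8.314 × ln(101/34.2) = 12 J/K.

ΔS_gas = 12 J/K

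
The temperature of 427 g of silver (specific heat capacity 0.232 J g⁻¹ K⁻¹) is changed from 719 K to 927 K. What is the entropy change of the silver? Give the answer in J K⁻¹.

ΔS = 25.2 J/K

ΔS = ∫dQ_rev/T = m c ln(T₂/T₁) = 427 × 0.232 × ln(927/719) = 25.2 J/K.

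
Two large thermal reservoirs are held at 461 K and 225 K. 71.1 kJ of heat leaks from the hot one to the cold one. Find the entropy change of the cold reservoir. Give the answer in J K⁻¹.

ΔS_cold = 316 J/K

The cold reservoir gains heat Q, so ΔS_cold = +Q/T_C = 71100/225 = 316 J/K.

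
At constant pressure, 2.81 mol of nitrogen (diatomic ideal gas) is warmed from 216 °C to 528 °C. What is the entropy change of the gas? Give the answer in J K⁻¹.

ΔS = 40.3 J/K

In kelvin: T₁ = 489.15 K, T₂ = 801.15 K. At constant pressure, ΔS = nC_p ln(T₂/T₁) with C_p = 7R/2 = 29.1 J mol⁻¹ K⁻¹.
ΔS = 2.81 × 29.1 × ln(801.15/489.15) = 40.3 J/K.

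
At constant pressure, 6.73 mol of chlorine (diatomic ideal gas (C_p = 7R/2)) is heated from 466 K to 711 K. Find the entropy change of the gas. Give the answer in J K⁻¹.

ΔS = 82.7 J/K

At constant pressure, ΔS = nC_p ln(T₂/T₁) with C_p = 7R/2 = 29.1 J mol⁻¹ K⁻¹.
ΔS = 6.73 × 29.1 × ln(711/466) = 82.7 J/K.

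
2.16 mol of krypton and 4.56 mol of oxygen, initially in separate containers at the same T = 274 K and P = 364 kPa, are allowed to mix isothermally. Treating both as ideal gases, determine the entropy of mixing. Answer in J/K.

ΔS_mix = 35.1 J/K

Mole fractions: x_A = 2.16/6.72 = 0.321, x_B = 0.679.
ΔS_mix = −R(n_A ln x_A + n_B ln x_B) = −8.314 × (2.16 ln 0.321 + 4.56 ln 0.679) = 35.1 J/K.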